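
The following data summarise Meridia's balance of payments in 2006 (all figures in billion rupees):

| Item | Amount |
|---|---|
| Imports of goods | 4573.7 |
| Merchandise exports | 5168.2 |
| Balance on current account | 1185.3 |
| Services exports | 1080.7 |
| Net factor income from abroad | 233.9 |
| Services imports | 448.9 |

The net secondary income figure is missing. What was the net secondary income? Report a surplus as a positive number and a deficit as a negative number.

Current account = goods balance + services balance + net primary income + net secondary income
Sum of the known components = 1460.2
Net secondary income = CA - (known components) = 1185.3 - 1460.2 = -274.9

-274.9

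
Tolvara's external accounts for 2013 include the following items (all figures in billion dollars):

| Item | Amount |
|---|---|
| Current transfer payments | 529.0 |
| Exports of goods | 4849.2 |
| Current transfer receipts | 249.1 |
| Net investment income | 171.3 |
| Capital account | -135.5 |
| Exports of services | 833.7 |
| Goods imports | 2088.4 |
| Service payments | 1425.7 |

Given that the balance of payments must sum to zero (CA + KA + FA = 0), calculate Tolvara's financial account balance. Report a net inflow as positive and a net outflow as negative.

-1924.7

Goods balance = 4849.2 - 2088.4 = 2760.8
Services balance = 833.7 - 1425.7 = -592.0
Trade balance (goods + services) = 2760.8 + (-592.0) = 2168.8
Net primary income = 171.3
Net secondary income = 249.1 - 529.0 = -279.9
Current account = 2168.8 + 171.3 + (-279.9) = 2060.2
Financial account = -(2060.2 + (-135.5)) = -1924.7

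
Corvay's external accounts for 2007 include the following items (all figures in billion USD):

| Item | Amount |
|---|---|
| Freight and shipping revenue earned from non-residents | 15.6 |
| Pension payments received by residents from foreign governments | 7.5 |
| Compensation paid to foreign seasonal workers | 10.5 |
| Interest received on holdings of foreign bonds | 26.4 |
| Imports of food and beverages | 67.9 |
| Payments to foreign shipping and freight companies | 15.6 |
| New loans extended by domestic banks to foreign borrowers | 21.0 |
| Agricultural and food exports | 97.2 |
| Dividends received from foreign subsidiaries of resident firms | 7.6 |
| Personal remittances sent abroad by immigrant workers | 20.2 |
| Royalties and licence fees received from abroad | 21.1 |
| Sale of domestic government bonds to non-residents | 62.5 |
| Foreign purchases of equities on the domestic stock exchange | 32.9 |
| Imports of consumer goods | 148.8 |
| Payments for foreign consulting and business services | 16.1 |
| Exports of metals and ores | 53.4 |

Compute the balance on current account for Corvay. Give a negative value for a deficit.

Goods: -67.9 + 53.4 - 148.8 + 97.2 = -66.1
Services: 15.6 + 21.1 - 16.1 - 15.6 = 5.0
Primary income: 7.6 - 10.5 + 26.4 = 23.5
Secondary income: -20.2 + 7.5 = -12.7
Current account = (-66.1) + 5.0 + 23.5 + (-12.7) = -50.3
(Excluded from the current account — financial account: new loans extended by domestic banks to foreign borrowers 21.0, sale of domestic government bonds to non-residents 62.5, foreign purchases of equities on the domestic stock exchange 32.9.)

-50.3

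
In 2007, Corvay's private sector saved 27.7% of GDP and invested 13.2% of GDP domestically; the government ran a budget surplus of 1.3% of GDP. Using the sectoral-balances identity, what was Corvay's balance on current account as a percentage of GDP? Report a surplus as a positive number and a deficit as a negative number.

By the sectoral-balances identity, CA = (S_private - I) + (T - G).
Private balance = 27.7 - 13.2 = 14.5
Government balance (T - G) = 1.3
CA = 14.5 + 1.3 = 15.8

15.8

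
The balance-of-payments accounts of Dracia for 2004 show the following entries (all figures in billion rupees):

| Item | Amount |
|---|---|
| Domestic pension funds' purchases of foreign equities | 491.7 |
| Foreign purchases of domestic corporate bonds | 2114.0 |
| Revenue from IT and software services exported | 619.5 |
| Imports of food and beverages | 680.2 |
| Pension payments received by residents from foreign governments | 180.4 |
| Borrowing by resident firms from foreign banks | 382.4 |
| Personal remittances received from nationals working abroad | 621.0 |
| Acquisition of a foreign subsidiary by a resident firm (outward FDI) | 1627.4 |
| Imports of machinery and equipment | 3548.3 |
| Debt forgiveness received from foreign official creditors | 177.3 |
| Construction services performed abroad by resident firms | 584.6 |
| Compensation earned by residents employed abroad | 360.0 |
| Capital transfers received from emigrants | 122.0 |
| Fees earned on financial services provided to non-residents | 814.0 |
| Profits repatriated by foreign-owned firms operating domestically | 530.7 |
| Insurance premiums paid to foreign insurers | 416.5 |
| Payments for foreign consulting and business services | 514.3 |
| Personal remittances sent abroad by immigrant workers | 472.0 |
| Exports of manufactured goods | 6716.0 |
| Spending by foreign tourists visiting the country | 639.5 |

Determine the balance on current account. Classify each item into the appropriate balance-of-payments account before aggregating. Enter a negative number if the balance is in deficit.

4373.0

Goods: -680.2 - 3548.3 + 6716.0 = 2487.5
Services: -514.3 + 639.5 - 416.5 + 584.6 + 814.0 + 619.5 = 1726.8
Primary income: 360.0 - 530.7 = -170.7
Secondary income: 180.4 + 621.0 - 472.0 = 329.4
Current account = 2487.5 + 1726.8 + (-170.7) + 329.4 = 4373.0
(Excluded from the current account — financial account: domestic pension funds' purchases of foreign equities 491.7, foreign purchases of domestic corporate bonds 2114.0, borrowing by resident firms from foreign banks 382.4, acquisition of a foreign subsidiary by a resident firm (outward FDI) 1627.4; capital account: debt forgiveness received from foreign official creditors 177.3, capital transfers received from emigrants 122.0.)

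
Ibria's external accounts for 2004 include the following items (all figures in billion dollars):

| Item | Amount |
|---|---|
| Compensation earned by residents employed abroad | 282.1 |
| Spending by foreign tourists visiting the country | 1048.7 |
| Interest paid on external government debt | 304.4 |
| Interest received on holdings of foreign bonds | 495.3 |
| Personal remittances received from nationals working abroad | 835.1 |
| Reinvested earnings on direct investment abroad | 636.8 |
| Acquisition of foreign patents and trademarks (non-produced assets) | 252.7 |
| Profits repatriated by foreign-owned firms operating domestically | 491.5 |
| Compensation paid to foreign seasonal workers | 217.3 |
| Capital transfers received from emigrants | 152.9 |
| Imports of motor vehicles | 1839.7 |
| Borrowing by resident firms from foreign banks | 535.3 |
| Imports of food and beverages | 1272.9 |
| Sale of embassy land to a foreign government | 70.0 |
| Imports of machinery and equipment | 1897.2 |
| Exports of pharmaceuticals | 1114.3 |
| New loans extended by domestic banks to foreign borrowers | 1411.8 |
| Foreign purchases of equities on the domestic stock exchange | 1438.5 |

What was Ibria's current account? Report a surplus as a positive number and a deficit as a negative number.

Goods: 1114.3 - 1897.2 - 1839.7 - 1272.9 = -3895.5
Services: 1048.7
Primary income: -304.4 + 495.3 - 217.3 + 636.8 + 282.1 - 491.5 = 401.0
Secondary income: 835.1
Current account = (-3895.5) + 1048.7 + 401.0 + 835.1 = -1610.7
(Excluded from the current account — capital account: acquisition of foreign patents and trademarks (non-produced assets) 252.7, capital transfers received from emigrants 152.9, sale of embassy land to a foreign government 70.0; financial account: borrowing by resident firms from foreign banks 535.3, new loans extended by domestic banks to foreign borrowers 1411.8, foreign purchases of equities on the domestic stock exchange 1438.5.)

-1610.7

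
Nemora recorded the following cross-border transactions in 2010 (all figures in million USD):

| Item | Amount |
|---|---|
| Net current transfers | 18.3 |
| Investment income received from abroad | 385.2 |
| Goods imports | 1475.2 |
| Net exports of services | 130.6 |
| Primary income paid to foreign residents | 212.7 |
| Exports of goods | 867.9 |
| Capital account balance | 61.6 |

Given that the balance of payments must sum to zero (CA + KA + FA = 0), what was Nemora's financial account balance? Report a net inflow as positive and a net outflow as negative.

Goods balance = 867.9 - 1475.2 = -607.3
Services balance = 130.6
Trade balance (goods + services) = -607.3 + 130.6 = -476.7
Net primary income = 385.2 - 212.7 = 172.5
Net secondary income = 18.3
Current account = -476.7 + 172.5 + 18.3 = -285.9
Financial account = -(-285.9 + 61.6) = 224.3

224.3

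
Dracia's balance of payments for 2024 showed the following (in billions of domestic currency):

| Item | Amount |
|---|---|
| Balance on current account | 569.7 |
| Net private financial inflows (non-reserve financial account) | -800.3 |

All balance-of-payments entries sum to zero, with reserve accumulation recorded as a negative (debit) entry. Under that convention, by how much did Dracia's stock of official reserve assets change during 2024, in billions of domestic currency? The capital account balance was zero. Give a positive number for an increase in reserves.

Official reserve transactions balance = -(569.7 + (-800.3)) = 230.6
An accumulation of reserves is recorded as a debit (negative entry), so the change in the stock of reserves is the negative of that balance.
Change in official reserves = -(230.6) = -230.6

-230.6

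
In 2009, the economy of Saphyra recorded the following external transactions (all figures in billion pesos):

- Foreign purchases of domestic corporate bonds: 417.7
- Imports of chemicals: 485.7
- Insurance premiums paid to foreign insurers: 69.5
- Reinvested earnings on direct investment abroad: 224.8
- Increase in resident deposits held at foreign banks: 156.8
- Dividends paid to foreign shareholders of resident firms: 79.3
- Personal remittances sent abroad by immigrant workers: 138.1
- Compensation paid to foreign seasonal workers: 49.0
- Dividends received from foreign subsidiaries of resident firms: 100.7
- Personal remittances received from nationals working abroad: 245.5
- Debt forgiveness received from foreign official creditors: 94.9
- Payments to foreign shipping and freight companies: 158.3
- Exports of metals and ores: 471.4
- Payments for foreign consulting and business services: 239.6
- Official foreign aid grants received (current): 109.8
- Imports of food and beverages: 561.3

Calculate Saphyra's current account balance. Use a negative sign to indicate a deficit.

Goods: -561.3 + 471.4 - 485.7 = -575.6
Services: -158.3 - 69.5 - 239.6 = -467.4
Primary income: 100.7 - 49.0 - 79.3 + 224.8 = 197.2
Secondary income: 109.8 + 245.5 - 138.1 = 217.2
Current account = (-575.6) + (-467.4) + 197.2 + 217.2 = -628.6
(Excluded from the current account — financial account: foreign purchases of domestic corporate bonds 417.7, increase in resident deposits held at foreign banks 156.8; capital account: debt forgiveness received from foreign official creditors 94.9.)

-628.6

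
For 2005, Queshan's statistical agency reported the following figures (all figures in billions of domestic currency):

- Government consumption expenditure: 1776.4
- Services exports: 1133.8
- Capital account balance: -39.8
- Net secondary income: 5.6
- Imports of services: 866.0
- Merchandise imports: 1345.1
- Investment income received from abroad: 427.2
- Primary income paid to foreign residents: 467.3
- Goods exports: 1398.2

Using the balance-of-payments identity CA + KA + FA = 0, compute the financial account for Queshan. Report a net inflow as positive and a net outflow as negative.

Goods balance = 1398.2 - 1345.1 = 53.1
Services balance = 1133.8 - 866.0 = 267.8
Trade balance (goods + services) = 53.1 + 267.8 = 320.9
Net primary income = 427.2 - 467.3 = -40.1
Net secondary income = 5.6
Current account = 320.9 + (-40.1) + 5.6 = 286.4
Financial account = -(286.4 + (-39.8)) = -246.6

-246.6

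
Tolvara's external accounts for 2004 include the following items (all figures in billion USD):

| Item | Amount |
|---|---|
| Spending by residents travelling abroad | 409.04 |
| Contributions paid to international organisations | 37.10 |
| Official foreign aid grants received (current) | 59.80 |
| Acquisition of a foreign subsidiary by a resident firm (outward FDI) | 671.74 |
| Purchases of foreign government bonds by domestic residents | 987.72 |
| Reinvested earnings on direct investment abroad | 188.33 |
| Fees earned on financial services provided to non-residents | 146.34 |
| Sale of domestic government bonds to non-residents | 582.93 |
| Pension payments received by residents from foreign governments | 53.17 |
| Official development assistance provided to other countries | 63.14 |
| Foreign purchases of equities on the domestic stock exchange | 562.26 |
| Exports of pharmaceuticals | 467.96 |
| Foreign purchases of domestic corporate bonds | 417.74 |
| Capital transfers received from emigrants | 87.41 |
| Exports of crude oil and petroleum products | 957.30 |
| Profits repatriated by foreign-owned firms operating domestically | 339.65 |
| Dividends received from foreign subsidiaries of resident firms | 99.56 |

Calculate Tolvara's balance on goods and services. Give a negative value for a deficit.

1162.56

Goods: 957.30 + 467.96 = 1425.26
Services: -409.04 + 146.34 = -262.70
Trade balance = 1425.26 + (-262.70) = 1162.56
(Excluded from the trade balance — secondary income: contributions paid to international organisations 37.10, official foreign aid grants received (current) 59.80, pension payments received by residents from foreign governments 53.17, official development assistance provided to other countries 63.14; financial account: acquisition of a foreign subsidiary by a resident firm (outward FDI) 671.74, purchases of foreign government bonds by domestic residents 987.72, sale of domestic government bonds to non-residents 582.93, foreign purchases of equities on the domestic stock exchange 562.26, foreign purchases of domestic corporate bonds 417.74; primary income: reinvested earnings on direct investment abroad 188.33, profits repatriated by foreign-owned firms operating domestically 339.65, dividends received from foreign subsidiaries of resident firms 99.56; capital account: capital transfers received from emigrants 87.41.)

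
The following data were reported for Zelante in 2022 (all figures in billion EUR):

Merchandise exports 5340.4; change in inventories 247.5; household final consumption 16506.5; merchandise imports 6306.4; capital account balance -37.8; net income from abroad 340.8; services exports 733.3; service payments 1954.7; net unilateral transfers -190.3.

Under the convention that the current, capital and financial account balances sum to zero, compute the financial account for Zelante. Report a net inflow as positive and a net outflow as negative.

2074.7

Goods balance = 5340.4 - 6306.4 = -966.0
Services balance = 733.3 - 1954.7 = -1221.4
Trade balance (goods + services) = -966.0 + (-1221.4) = -2187.4
Net primary income = 340.8
Net secondary income = -190.3
Current account = -2187.4 + 340.8 + (-190.3) = -2036.9
Financial account = -(-2036.9 + (-37.8)) = 2074.7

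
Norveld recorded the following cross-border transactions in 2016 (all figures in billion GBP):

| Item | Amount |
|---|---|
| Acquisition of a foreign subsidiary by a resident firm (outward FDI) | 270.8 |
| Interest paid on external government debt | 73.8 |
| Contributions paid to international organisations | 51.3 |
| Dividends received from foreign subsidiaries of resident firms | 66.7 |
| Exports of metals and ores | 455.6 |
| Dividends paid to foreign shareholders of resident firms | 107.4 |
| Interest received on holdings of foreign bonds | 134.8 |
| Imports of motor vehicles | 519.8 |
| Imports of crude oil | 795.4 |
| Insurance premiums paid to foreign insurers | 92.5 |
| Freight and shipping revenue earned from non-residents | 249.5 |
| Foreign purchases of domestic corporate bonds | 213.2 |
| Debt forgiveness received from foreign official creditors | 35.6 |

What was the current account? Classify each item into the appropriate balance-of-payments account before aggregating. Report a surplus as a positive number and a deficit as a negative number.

Goods: -519.8 - 795.4 + 455.6 = -859.6
Services: -92.5 + 249.5 = 157.0
Primary income: -107.4 + 66.7 + 134.8 - 73.8 = 20.3
Secondary income: -51.3
Current account = (-859.6) + 157.0 + 20.3 + (-51.3) = -733.6
(Excluded from the current account — financial account: acquisition of a foreign subsidiary by a resident firm (outward FDI) 270.8, foreign purchases of domestic corporate bonds 213.2; capital account: debt forgiveness received from foreign official creditors 35.6.)

-733.6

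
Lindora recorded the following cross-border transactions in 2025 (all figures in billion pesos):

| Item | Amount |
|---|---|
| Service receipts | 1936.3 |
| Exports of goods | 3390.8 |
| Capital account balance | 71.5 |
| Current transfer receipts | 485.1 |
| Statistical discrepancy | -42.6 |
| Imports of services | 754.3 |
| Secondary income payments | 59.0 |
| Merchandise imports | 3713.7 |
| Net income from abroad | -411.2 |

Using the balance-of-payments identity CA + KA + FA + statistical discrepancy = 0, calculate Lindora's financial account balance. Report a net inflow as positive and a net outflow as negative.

Goods balance = 3390.8 - 3713.7 = -322.9
Services balance = 1936.3 - 754.3 = 1182.0
Trade balance (goods + services) = -322.9 + 1182.0 = 859.1
Net primary income = -411.2
Net secondary income = 485.1 - 59.0 = 426.1
Current account = 859.1 + (-411.2) + 426.1 = 874.0
Financial account = -(874.0 + 71.5 + (-42.6)) = -902.9

-902.9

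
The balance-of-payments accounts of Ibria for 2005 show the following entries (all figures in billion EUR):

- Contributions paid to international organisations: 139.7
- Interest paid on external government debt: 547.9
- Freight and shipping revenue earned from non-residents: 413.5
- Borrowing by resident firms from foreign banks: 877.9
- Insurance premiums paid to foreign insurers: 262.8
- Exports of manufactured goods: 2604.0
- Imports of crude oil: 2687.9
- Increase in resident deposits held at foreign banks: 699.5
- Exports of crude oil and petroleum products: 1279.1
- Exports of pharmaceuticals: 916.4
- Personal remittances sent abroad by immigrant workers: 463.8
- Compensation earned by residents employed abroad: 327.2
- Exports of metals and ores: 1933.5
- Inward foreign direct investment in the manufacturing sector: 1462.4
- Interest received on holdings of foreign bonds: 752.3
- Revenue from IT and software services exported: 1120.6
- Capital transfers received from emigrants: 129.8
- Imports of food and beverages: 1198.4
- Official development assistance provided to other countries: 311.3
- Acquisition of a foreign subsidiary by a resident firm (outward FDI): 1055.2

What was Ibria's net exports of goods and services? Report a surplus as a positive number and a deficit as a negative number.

Goods: 1279.1 - 1198.4 - 2687.9 + 2604.0 + 1933.5 + 916.4 = 2846.7
Services: 413.5 - 262.8 + 1120.6 = 1271.3
Trade balance = 2846.7 + 1271.3 = 4118.0
(Excluded from the trade balance — secondary income: contributions paid to international organisations 139.7, personal remittances sent abroad by immigrant workers 463.8, official development assistance provided to other countries 311.3; primary income: interest paid on external government debt 547.9, compensation earned by residents employed abroad 327.2, interest received on holdings of foreign bonds 752.3; financial account: borrowing by resident firms from foreign banks 877.9, increase in resident deposits held at foreign banks 699.5, inward foreign direct investment in the manufacturing sector 1462.4, acquisition of a foreign subsidiary by a resident firm (outward FDI) 1055.2; capital account: capital transfers received from emigrants 129.8.)

4118.0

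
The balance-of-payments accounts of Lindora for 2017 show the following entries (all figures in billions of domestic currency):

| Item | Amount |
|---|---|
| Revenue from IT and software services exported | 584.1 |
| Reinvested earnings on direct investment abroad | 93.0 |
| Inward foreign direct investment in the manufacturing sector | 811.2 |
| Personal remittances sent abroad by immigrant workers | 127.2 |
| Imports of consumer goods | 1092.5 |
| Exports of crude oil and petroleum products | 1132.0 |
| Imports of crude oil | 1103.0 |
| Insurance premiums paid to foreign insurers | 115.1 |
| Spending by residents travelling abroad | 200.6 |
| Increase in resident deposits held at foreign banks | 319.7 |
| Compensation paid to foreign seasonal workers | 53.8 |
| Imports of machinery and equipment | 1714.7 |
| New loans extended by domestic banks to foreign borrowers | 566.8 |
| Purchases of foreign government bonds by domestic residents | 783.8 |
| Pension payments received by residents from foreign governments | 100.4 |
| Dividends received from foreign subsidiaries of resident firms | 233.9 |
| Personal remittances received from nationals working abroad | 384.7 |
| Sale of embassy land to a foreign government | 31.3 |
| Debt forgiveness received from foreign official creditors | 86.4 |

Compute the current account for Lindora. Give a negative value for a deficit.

Goods: 1132.0 - 1092.5 - 1103.0 - 1714.7 = -2778.2
Services: -115.1 - 200.6 + 584.1 = 268.4
Primary income: 93.0 - 53.8 + 233.9 = 273.1
Secondary income: 100.4 + 384.7 - 127.2 = 357.9
Current account = (-2778.2) + 268.4 + 273.1 + 357.9 = -1878.8
(Excluded from the current account — financial account: inward foreign direct investment in the manufacturing sector 811.2, increase in resident deposits held at foreign banks 319.7, new loans extended by domestic banks to foreign borrowers 566.8, purchases of foreign government bonds by domestic residents 783.8; capital account: sale of embassy land to a foreign government 31.3, debt forgiveness received from foreign official creditors 86.4.)

-1878.8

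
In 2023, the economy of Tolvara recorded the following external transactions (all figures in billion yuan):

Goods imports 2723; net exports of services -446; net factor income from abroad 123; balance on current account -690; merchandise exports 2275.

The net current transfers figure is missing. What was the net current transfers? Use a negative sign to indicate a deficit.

Current account = goods balance + services balance + net primary income + net secondary income
Sum of the known components = -771
Net current transfers = CA - (known components) = -690 - (-771) = 81

81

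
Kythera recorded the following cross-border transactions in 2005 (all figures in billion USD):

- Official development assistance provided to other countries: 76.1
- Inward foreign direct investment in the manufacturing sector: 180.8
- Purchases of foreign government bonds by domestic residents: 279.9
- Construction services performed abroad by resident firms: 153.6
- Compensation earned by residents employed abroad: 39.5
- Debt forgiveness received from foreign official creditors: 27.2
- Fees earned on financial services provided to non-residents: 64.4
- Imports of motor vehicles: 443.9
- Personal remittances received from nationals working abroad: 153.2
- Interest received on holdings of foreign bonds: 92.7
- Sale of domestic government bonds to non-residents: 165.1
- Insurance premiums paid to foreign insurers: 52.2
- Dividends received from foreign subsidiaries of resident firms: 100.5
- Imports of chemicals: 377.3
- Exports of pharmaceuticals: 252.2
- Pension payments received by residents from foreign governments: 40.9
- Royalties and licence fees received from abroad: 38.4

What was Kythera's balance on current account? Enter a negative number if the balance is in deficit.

Goods: -443.9 - 377.3 + 252.2 = -569.0
Services: 153.6 + 38.4 - 52.2 + 64.4 = 204.2
Primary income: 39.5 + 92.7 + 100.5 = 232.7
Secondary income: -76.1 + 153.2 + 40.9 = 118.0
Current account = (-569.0) + 204.2 + 232.7 + 118.0 = -14.1
(Excluded from the current account — financial account: inward foreign direct investment in the manufacturing sector 180.8, purchases of foreign government bonds by domestic residents 279.9, sale of domestic government bonds to non-residents 165.1; capital account: debt forgiveness received from foreign official creditors 27.2.)

-14.1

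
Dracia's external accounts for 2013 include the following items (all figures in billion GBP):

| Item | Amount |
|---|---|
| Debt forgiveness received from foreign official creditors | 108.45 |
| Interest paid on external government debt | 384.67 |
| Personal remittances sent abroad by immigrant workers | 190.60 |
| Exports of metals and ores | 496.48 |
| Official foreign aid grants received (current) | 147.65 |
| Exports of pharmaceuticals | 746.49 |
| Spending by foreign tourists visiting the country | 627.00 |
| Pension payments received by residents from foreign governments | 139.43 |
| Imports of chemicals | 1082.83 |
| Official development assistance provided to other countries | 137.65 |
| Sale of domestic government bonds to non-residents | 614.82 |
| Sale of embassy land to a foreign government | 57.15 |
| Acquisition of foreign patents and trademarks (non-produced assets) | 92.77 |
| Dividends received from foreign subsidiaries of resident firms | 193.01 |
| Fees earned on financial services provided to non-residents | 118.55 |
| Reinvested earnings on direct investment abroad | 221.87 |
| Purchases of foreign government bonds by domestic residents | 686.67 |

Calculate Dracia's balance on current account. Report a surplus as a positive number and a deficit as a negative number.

894.73

Goods: 746.49 + 496.48 - 1082.83 = 160.14
Services: 627.00 + 118.55 = 745.55
Primary income: -384.67 + 221.87 + 193.01 = 30.21
Secondary income: -190.60 + 139.43 - 137.65 + 147.65 = -41.17
Current account = 160.14 + 745.55 + 30.21 + (-41.17) = 894.73
(Excluded from the current account — capital account: debt forgiveness received from foreign official creditors 108.45, sale of embassy land to a foreign government 57.15, acquisition of foreign patents and trademarks (non-produced assets) 92.77; financial account: sale of domestic government bonds to non-residents 614.82, purchases of foreign government bonds by domestic residents 686.67.)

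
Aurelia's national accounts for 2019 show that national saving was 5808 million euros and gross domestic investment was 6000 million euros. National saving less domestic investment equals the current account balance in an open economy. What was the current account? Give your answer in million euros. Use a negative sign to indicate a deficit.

S - I = CA (net lending to the rest of the world).
CA = S - I = 5808 - 6000 = -192

-192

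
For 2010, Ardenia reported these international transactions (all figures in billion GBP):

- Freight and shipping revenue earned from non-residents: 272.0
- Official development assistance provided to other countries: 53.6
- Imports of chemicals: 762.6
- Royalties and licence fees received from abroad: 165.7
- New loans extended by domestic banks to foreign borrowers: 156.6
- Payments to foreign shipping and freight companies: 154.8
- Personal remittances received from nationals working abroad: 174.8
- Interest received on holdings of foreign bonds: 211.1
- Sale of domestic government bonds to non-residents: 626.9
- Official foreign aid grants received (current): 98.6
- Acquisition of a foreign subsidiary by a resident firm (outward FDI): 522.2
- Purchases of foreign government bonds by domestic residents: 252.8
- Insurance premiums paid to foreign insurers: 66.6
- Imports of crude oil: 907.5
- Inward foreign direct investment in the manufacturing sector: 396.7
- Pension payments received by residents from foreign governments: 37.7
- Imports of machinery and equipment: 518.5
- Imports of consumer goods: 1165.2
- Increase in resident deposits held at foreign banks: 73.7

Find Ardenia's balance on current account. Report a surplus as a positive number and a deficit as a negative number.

Goods: -518.5 - 1165.2 - 762.6 - 907.5 = -3353.8
Services: -66.6 + 165.7 + 272.0 - 154.8 = 216.3
Primary income: 211.1
Secondary income: 174.8 + 37.7 - 53.6 + 98.6 = 257.5
Current account = (-3353.8) + 216.3 + 211.1 + 257.5 = -2668.9
(Excluded from the current account — financial account: new loans extended by domestic banks to foreign borrowers 156.6, sale of domestic government bonds to non-residents 626.9, acquisition of a foreign subsidiary by a resident firm (outward FDI) 522.2, purchases of foreign government bonds by domestic residents 252.8, inward foreign direct investment in the manufacturing sector 396.7, increase in resident deposits held at foreign banks 73.7.)

-2668.9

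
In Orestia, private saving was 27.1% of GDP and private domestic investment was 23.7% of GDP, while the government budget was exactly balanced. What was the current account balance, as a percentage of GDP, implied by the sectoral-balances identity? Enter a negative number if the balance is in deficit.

By the sectoral-balances identity, CA = (S_private - I) + (T - G).
Private balance = 27.1 - 23.7 = 3.4
Government balance (T - G) = 0
CA = 3.4 + 0.0 = 3.4

3.4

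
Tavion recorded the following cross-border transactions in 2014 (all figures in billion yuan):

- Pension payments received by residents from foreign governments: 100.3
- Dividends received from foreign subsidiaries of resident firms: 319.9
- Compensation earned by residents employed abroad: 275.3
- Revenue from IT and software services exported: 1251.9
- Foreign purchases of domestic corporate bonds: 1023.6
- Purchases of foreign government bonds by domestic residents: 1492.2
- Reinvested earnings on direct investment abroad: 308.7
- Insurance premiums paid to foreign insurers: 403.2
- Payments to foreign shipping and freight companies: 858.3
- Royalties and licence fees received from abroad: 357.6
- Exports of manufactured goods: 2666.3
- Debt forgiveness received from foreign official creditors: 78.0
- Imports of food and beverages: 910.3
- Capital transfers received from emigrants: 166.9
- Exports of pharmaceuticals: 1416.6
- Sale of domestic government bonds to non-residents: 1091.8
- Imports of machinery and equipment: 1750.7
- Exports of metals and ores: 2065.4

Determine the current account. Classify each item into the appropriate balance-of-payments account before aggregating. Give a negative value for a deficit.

4839.5

Goods: 2666.3 + 1416.6 + 2065.4 - 1750.7 - 910.3 = 3487.3
Services: 1251.9 - 403.2 + 357.6 - 858.3 = 348.0
Primary income: 319.9 + 308.7 + 275.3 = 903.9
Secondary income: 100.3
Current account = 3487.3 + 348.0 + 903.9 + 100.3 = 4839.5
(Excluded from the current account — financial account: foreign purchases of domestic corporate bonds 1023.6, purchases of foreign government bonds by domestic residents 1492.2, sale of domestic government bonds to non-residents 1091.8; capital account: debt forgiveness received from foreign official creditors 78.0, capital transfers received from emigrants 166.9.)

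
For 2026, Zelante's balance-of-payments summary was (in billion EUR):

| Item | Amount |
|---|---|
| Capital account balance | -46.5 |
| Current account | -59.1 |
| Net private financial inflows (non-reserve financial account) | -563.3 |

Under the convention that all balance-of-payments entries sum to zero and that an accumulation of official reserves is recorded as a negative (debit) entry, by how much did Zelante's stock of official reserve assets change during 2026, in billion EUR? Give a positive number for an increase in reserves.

Official reserve transactions balance = -((-59.1) + (-46.5) + (-563.3)) = 668.9
An accumulation of reserves is recorded as a debit (negative entry), so the change in the stock of reserves is the negative of that balance.
Change in official reserves = -(668.9) = -668.9

-668.9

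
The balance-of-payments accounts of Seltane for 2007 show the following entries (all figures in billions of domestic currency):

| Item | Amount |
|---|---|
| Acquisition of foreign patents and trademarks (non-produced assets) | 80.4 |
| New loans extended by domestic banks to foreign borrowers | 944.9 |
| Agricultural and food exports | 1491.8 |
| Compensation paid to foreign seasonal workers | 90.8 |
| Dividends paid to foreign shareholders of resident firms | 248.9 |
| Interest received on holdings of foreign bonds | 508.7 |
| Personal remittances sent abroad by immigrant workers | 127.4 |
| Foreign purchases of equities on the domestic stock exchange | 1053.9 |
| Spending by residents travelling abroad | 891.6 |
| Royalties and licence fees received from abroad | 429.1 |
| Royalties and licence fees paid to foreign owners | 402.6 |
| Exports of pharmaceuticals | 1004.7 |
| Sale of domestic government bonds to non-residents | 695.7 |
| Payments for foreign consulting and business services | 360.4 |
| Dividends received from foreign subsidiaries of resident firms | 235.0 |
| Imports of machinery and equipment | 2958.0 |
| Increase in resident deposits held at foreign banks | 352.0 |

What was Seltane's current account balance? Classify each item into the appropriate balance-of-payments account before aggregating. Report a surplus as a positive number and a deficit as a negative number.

-1410.4

Goods: -2958.0 + 1491.8 + 1004.7 = -461.5
Services: 429.1 - 360.4 - 402.6 - 891.6 = -1225.5
Primary income: -90.8 - 248.9 + 235.0 + 508.7 = 404.0
Secondary income: -127.4
Current account = (-461.5) + (-1225.5) + 404.0 + (-127.4) = -1410.4
(Excluded from the current account — capital account: acquisition of foreign patents and trademarks (non-produced assets) 80.4; financial account: new loans extended by domestic banks to foreign borrowers 944.9, foreign purchases of equities on the domestic stock exchange 1053.9, sale of domestic government bonds to non-residents 695.7, increase in resident deposits held at foreign banks 352.0.)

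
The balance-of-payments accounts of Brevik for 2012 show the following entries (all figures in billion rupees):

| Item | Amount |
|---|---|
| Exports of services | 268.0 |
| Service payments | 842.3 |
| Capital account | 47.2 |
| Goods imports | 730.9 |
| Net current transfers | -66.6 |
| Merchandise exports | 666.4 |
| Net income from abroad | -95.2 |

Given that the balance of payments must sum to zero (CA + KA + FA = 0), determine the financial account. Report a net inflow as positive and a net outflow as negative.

753.4

Goods balance = 666.4 - 730.9 = -64.5
Services balance = 268.0 - 842.3 = -574.3
Trade balance (goods + services) = -64.5 + (-574.3) = -638.8
Net primary income = -95.2
Net secondary income = -66.6
Current account = -638.8 + (-95.2) + (-66.6) = -800.6
Financial account = -(-800.6 + 47.2) = 753.4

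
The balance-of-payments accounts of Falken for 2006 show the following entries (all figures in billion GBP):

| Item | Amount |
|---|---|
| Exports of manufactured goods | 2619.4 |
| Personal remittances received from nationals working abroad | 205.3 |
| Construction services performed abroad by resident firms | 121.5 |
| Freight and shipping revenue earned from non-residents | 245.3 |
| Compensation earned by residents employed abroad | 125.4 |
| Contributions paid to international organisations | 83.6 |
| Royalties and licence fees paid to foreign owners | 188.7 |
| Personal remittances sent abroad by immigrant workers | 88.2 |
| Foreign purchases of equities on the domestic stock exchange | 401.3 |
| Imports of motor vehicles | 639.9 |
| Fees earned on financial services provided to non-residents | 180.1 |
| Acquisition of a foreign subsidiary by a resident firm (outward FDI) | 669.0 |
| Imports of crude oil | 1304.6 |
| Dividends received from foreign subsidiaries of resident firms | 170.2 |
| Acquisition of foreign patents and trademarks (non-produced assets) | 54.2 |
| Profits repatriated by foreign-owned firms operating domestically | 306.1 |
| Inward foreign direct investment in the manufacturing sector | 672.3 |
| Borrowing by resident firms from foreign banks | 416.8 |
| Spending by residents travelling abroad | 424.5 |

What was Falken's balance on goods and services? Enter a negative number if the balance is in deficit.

Goods: 2619.4 - 639.9 - 1304.6 = 674.9
Services: 245.3 + 121.5 - 424.5 + 180.1 - 188.7 = -66.3
Trade balance = 674.9 + (-66.3) = 608.6
(Excluded from the trade balance — secondary income: personal remittances received from nationals working abroad 205.3, contributions paid to international organisations 83.6, personal remittances sent abroad by immigrant workers 88.2; primary income: compensation earned by residents employed abroad 125.4, dividends received from foreign subsidiaries of resident firms 170.2, profits repatriated by foreign-owned firms operating domestically 306.1; financial account: foreign purchases of equities on the domestic stock exchange 401.3, acquisition of a foreign subsidiary by a resident firm (outward FDI) 669.0, inward foreign direct investment in the manufacturing sector 672.3, borrowing by resident firms from foreign banks 416.8; capital account: acquisition of foreign patents and trademarks (non-produced assets) 54.2.)

608.6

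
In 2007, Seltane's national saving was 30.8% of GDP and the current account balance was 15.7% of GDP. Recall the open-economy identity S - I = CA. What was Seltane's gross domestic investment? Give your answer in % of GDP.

15.1

I = S - CA = 30.8 - 15.7 = 15.1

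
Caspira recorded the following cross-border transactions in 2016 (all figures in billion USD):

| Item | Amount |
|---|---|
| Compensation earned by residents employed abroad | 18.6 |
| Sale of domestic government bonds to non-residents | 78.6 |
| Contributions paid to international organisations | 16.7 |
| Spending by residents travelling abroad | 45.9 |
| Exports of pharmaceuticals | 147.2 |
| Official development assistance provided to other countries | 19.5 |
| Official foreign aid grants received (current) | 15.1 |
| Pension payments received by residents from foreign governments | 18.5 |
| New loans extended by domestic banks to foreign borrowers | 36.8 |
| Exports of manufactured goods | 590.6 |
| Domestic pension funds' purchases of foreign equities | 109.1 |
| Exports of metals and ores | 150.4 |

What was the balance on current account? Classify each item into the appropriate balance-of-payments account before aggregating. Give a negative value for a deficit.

858.3

Goods: 150.4 + 590.6 + 147.2 = 888.2
Services: -45.9
Primary income: 18.6
Secondary income: -19.5 + 15.1 - 16.7 + 18.5 = -2.6
Current account = 888.2 + (-45.9) + 18.6 + (-2.6) = 858.3
(Excluded from the current account — financial account: sale of domestic government bonds to non-residents 78.6, new loans extended by domestic banks to foreign borrowers 36.8, domestic pension funds' purchases of foreign equities 109.1.)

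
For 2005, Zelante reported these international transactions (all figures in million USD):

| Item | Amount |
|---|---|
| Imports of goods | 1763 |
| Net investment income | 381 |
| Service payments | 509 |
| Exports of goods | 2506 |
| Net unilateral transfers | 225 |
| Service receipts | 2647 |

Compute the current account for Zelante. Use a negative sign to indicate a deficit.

Goods balance = 2506 - 1763 = 743
Services balance = 2647 - 509 = 2138
Trade balance (goods + services) = 743 + 2138 = 2881
Net primary income = 381
Net secondary income = 225
Current account = 2881 + 381 + 225 = 3487

3487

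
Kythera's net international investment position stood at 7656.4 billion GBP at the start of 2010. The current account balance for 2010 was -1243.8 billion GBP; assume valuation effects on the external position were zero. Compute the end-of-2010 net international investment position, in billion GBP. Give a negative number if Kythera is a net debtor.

6412.6

With no valuation effects, change in NIIP = current account = -1243.8
End-of-year NIIP = 7656.4 + (-1243.8) = 6412.6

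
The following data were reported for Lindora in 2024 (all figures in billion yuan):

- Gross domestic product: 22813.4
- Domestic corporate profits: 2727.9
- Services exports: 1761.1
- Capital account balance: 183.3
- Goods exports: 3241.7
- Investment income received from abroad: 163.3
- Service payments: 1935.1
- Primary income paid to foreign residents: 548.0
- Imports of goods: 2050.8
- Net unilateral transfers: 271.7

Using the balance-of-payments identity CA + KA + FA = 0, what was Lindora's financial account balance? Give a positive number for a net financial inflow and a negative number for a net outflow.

-1087.2

Goods balance = 3241.7 - 2050.8 = 1190.9
Services balance = 1761.1 - 1935.1 = -174.0
Trade balance (goods + services) = 1190.9 + (-174.0) = 1016.9
Net primary income = 163.3 - 548.0 = -384.7
Net secondary income = 271.7
Current account = 1016.9 + (-384.7) + 271.7 = 903.9
Financial account = -(903.9 + 183.3) = -1087.2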